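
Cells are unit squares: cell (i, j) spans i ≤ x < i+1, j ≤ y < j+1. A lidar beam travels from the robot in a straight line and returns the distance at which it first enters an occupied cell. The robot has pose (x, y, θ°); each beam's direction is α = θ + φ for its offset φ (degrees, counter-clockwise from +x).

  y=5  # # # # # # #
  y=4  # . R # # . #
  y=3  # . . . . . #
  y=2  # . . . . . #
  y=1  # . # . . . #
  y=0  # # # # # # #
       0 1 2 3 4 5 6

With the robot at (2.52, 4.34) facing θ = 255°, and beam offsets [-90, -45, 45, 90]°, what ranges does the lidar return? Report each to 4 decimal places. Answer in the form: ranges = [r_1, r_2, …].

ranges = [1.5736, 1.7551, 3.8567, 0.4969]

beam 1: φ=-90°, α=165°
  cosα=-0.9659 sinα=0.2588 | (2,4) | tMaxX 0.5383 tMaxY 2.5500 | tΔX 1.0353 tΔY 3.8637
    t=0.5383 [x] (1,4)
    t=1.5736 [x] (0,4) — stop
  → r_1 = 1.5736
beam 2: φ=-45°, α=210°
  cosα=-0.8660 sinα=-0.5000 | (2,4) | tMaxX 0.6004 tMaxY 0.6800 | tΔX 1.1547 tΔY 2.0000
    t=0.6004 [x] (1,4)
    t=0.6800 [y] (1,3)
    t=1.7551 [x] (0,3) — stop
  → r_2 = 1.7551
beam 3: φ=45°, α=300°
  cosα=0.5000 sinα=-0.8660 | (2,4) | tMaxX 0.9600 tMaxY 0.3926 | tΔX 2.0000 tΔY 1.1547
    t=0.3926 [y] (2,3)
    t=0.9600 [x] (3,3)
    t=1.5473 [y] (3,2)
    t=2.7020 [y] (3,1)
    t=2.9600 [x] (4,1)
    t=3.8567 [y] (4,0) — stop
  → r_3 = 3.8567
beam 4: φ=90°, α=345°
  cosα=0.9659 sinα=-0.2588 | (2,4) | tMaxX 0.4969 tMaxY 1.3137 | tΔX 1.0353 tΔY 3.8637
    t=0.4969 [x] (3,4) — stop
  → r_4 = 0.4969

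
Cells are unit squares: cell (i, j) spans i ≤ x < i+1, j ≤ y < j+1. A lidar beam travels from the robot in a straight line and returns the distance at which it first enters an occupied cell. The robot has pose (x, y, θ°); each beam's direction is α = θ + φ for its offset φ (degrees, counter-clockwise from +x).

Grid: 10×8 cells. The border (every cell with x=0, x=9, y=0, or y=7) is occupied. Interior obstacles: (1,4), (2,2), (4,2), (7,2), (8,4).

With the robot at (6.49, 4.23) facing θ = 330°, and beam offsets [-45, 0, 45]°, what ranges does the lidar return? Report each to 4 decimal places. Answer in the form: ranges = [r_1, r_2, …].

ranges = [1.9705, 2.8983, 1.5633]

beam 1: φ=-45°, α=285°
  dir = (cos 285°, sin 285°) = (0.2588, -0.9659); from cell (6,4)
  next x-line at t=1.9705, next y-line at t=0.2381; Δt_x=3.8637, Δt_y=1.0353
    y: enter (6,3) at t=0.2381
    y: enter (6,2) at t=1.2734
    x: enter (7,2) at t=1.9705 ← occupied
  → r_1 = 1.9705
beam 2: φ=0°, α=330°
  dir = (cos 330°, sin 330°) = (0.8660, -0.5000); from cell (6,4)
  next x-line at t=0.5889, next y-line at t=0.4600; Δt_x=1.1547, Δt_y=2.0000
    y: enter (6,3) at t=0.4600
    x: enter (7,3) at t=0.5889
    x: enter (8,3) at t=1.7436
    y: enter (8,2) at t=2.4600
    x: enter (9,2) at t=2.8983 ← occupied
  → r_2 = 2.8983
beam 3: φ=45°, α=15°
  dir = (cos 15°, sin 15°) = (0.9659, 0.2588); from cell (6,4)
  next x-line at t=0.5280, next y-line at t=2.9751; Δt_x=1.0353, Δt_y=3.8637
    x: enter (7,4) at t=0.5280
    x: enter (8,4) at t=1.5633 ← occupied
  → r_3 = 1.5633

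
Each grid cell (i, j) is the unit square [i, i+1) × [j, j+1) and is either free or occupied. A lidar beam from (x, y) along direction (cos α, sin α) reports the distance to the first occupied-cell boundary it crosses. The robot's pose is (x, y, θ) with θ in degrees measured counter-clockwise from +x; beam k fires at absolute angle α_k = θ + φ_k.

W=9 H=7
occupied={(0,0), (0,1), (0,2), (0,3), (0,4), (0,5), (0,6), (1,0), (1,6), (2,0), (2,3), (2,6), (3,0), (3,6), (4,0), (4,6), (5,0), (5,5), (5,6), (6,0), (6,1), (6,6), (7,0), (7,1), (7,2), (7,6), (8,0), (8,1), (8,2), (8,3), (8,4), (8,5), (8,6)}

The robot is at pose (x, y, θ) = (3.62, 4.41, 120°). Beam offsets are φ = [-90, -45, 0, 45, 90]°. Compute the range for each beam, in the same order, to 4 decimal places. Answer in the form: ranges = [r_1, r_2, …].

ranges = [1.5935, 1.6461, 1.8360, 2.7124, 0.8200]

beam 1: φ=-90°, α=30°
  dir = (cos 30°, sin 30°) = (0.8660, 0.5000); from cell (3,4)
  next x-line at t=0.4388, next y-line at t=1.1800; Δt_x=1.1547, Δt_y=2.0000
    x: enter (4,4) at t=0.4388
    y: enter (4,5) at t=1.1800
    x: enter (5,5) at t=1.5935 ← occupied
  → r_1 = 1.5935
beam 2: φ=-45°, α=75°
  dir = (cos 75°, sin 75°) = (0.2588, 0.9659); from cell (3,4)
  next x-line at t=1.4682, next y-line at t=0.6108; Δt_x=3.8637, Δt_y=1.0353
    y: enter (3,5) at t=0.6108
    x: enter (4,5) at t=1.4682
    y: enter (4,6) at t=1.6461 ← occupied
  → r_2 = 1.6461
beam 3: φ=0°, α=120°
  dir = (cos 120°, sin 120°) = (-0.5000, 0.8660); from cell (3,4)
  next x-line at t=1.2400, next y-line at t=0.6813; Δt_x=2.0000, Δt_y=1.1547
    y: enter (3,5) at t=0.6813
    x: enter (2,5) at t=1.2400
    y: enter (2,6) at t=1.8360 ← occupied
  → r_3 = 1.8360
beam 4: φ=45°, α=165°
  dir = (cos 165°, sin 165°) = (-0.9659, 0.2588); from cell (3,4)
  next x-line at t=0.6419, next y-line at t=2.2796; Δt_x=1.0353, Δt_y=3.8637
    x: enter (2,4) at t=0.6419
    x: enter (1,4) at t=1.6771
    y: enter (1,5) at t=2.2796
    x: enter (0,5) at t=2.7124 ← occupied
  → r_4 = 2.7124
beam 5: φ=90°, α=210°
  dir = (cos 210°, sin 210°) = (-0.8660, -0.5000); from cell (3,4)
  next x-line at t=0.7159, next y-line at t=0.8200; Δt_x=1.1547, Δt_y=2.0000
    x: enter (2,4) at t=0.7159
    y: enter (2,3) at t=0.8200 ← occupied
  → r_5 = 0.8200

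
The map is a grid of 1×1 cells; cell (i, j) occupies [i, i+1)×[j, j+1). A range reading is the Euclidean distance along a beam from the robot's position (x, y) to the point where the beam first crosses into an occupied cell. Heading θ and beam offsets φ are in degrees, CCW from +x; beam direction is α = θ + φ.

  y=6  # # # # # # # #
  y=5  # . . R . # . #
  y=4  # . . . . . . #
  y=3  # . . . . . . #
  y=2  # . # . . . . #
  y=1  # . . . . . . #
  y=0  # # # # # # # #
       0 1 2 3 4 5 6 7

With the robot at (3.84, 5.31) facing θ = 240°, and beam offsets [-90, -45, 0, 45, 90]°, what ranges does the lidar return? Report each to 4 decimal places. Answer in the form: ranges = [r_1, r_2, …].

beam 1: φ=-90°, α=150°
  direction (-0.8660, 0.5000); cell (3,5); t to first gridline: x 0.9699, y 1.3800 (then +1.1547 / +2.0000)
    (2,5) via x @ 0.9699
    (2,6) via y @ 1.3800  # hit
  → r_1 = 1.3800
beam 2: φ=-45°, α=195°
  direction (-0.9659, -0.2588); cell (3,5); t to first gridline: x 0.8696, y 1.1977 (then +1.0353 / +3.8637)
    (2,5) via x @ 0.8696
    (2,4) via y @ 1.1977
    (1,4) via x @ 1.9049
    (0,4) via x @ 2.9402  # hit
  → r_2 = 2.9402
beam 3: φ=0°, α=240°
  direction (-0.5000, -0.8660); cell (3,5); t to first gridline: x 1.6800, y 0.3580 (then +2.0000 / +1.1547)
    (3,4) via y @ 0.3580
    (3,3) via y @ 1.5127
    (2,3) via x @ 1.6800
    (2,2) via y @ 2.6674  # hit
  → r_3 = 2.6674
beam 4: φ=45°, α=285°
  direction (0.2588, -0.9659); cell (3,5); t to first gridline: x 0.6182, y 0.3209 (then +3.8637 / +1.0353)
    (3,4) via y @ 0.3209
    (4,4) via x @ 0.6182
    (4,3) via y @ 1.3562
    (4,2) via y @ 2.3915
    (4,1) via y @ 3.4268
    (4,0) via y @ 4.4620  # hit
  → r_4 = 4.4620
beam 5: φ=90°, α=330°
  direction (0.8660, -0.5000); cell (3,5); t to first gridline: x 0.1848, y 0.6200 (then +1.1547 / +2.0000)
    (4,5) via x @ 0.1848
    (4,4) via y @ 0.6200
    (5,4) via x @ 1.3395
    (6,4) via x @ 2.4942
    (6,3) via y @ 2.6200
    (7,3) via x @ 3.6489  # hit
  → r_5 = 3.6489

ranges = [1.3800, 2.9402, 2.6674, 4.4620, 3.6489]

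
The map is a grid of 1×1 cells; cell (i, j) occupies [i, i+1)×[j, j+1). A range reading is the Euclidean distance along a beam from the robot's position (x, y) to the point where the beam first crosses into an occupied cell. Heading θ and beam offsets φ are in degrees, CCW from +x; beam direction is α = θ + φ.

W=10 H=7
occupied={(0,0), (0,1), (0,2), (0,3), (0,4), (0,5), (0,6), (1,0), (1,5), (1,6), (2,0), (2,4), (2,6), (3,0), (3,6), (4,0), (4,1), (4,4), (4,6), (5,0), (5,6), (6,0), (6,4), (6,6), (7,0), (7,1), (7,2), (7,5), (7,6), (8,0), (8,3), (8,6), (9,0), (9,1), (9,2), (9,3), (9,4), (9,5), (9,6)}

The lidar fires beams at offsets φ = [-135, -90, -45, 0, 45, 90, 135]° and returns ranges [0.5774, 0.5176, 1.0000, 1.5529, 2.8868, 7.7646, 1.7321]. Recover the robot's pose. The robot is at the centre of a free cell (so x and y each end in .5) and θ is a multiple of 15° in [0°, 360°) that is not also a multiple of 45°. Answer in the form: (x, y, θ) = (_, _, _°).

Enumerate (i+0.5, j+0.5, θ) over the 31 free cells and 16 admissible headings. For each, cast all 7 beams and compare to the given ranges.
  (3.5, 1.5, 255°): beam 1 = 2.8868 ≠ 0.5774 ✗
  (8.5, 4.5, 300°): beam 1 = 1.5529 ≠ 0.5774 ✗
  (3.5, 4.5, 330°): beam 1 = 0.5176 ≠ 0.5774 ✗
  (6.5, 3.5, 165°): beam 1 = 2.8868 ≠ 0.5774 ✗
  …
  (1.5, 2.5, 285°): r_1=0.5774, r_2=0.5176, r_3=1.0000, r_4=1.5529, r_5=2.8868, r_6=7.7646, r_7=1.7321 — all match ✓
Only this pose fits every beam.

(x, y, θ) = (1.5, 2.5, 285°)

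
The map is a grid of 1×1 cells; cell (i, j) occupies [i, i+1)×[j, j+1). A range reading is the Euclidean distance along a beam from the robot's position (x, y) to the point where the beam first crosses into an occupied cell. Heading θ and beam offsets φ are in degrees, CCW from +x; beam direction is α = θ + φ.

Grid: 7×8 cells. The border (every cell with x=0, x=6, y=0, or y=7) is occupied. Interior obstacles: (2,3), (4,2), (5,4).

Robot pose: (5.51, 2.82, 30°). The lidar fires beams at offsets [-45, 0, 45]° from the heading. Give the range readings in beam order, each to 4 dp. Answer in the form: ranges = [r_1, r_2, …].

beam 1: φ=-45°, α=345°
  dir = (cos 345°, sin 345°) = (0.9659, -0.2588); from cell (5,2)
  next x-line at t=0.5073, next y-line at t=3.1682; Δt_x=1.0353, Δt_y=3.8637
    x: enter (6,2) at t=0.5073 ← occupied
  → r_1 = 0.5073
beam 2: φ=0°, α=30°
  dir = (cos 30°, sin 30°) = (0.8660, 0.5000); from cell (5,2)
  next x-line at t=0.5658, next y-line at t=0.3600; Δt_x=1.1547, Δt_y=2.0000
    y: enter (5,3) at t=0.3600
    x: enter (6,3) at t=0.5658 ← occupied
  → r_2 = 0.5658
beam 3: φ=45°, α=75°
  dir = (cos 75°, sin 75°) = (0.2588, 0.9659); from cell (5,2)
  next x-line at t=1.8932, next y-line at t=0.1863; Δt_x=3.8637, Δt_y=1.0353
    y: enter (5,3) at t=0.1863
    y: enter (5,4) at t=1.2216 ← occupied
  → r_3 = 1.2216

ranges = [0.5073, 0.5658, 1.2216]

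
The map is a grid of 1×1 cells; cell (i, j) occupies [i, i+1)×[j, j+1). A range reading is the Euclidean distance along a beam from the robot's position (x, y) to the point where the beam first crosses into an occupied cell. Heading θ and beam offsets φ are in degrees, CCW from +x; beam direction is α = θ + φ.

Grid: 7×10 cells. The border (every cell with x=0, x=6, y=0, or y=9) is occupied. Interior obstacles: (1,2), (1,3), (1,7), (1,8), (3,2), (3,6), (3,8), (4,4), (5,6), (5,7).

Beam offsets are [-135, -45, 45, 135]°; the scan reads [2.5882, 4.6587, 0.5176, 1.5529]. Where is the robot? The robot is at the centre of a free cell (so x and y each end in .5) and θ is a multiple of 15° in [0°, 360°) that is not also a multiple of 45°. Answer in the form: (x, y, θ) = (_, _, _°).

(x, y, θ) = (4.5, 7.5, 300°)

Enumerate (i+0.5, j+0.5, θ) over the 30 free cells and 16 admissible headings. For each, cast all 4 beams and compare to the given ranges.
  (4.5, 3.5, 60°): beam 2 = 1.5529 ≠ 4.6587 ✗
  (5.5, 2.5, 165°): beam 1 = 0.5774 ≠ 2.5882 ✗
  (1.5, 5.5, 210°): beam 1 = 1.5529 ≠ 2.5882 ✗
  …
  (4.5, 7.5, 300°): r_1=2.5882, r_2=4.6587, r_3=0.5176, r_4=1.5529 — all match ✓
Unique over the lattice → pose = (4.5, 7.5, 300°).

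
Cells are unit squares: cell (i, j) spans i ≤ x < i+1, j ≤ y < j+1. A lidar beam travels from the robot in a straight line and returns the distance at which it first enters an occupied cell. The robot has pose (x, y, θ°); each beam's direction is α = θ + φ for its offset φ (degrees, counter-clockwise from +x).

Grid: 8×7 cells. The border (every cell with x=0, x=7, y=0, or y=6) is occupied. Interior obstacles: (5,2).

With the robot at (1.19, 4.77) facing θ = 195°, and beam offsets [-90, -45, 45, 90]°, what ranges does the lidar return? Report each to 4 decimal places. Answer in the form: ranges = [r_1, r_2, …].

beam 1: φ=-90°, α=105°
  cosα=-0.2588 sinα=0.9659 | (1,4) | tMaxX 0.7341 tMaxY 0.2381 | tΔX 3.8637 tΔY 1.0353
    t=0.2381 [y] (1,5)
    t=0.7341 [x] (0,5) — stop
  → r_1 = 0.7341
beam 2: φ=-45°, α=150°
  cosα=-0.8660 sinα=0.5000 | (1,4) | tMaxX 0.2194 tMaxY 0.4600 | tΔX 1.1547 tΔY 2.0000
    t=0.2194 [x] (0,4) — stop
  → r_2 = 0.2194
beam 3: φ=45°, α=240°
  cosα=-0.5000 sinα=-0.8660 | (1,4) | tMaxX 0.3800 tMaxY 0.8891 | tΔX 2.0000 tΔY 1.1547
    t=0.3800 [x] (0,4) — stop
  → r_3 = 0.3800
beam 4: φ=90°, α=285°
  cosα=0.2588 sinα=-0.9659 | (1,4) | tMaxX 3.1296 tMaxY 0.7972 | tΔX 3.8637 tΔY 1.0353
    t=0.7972 [y] (1,3)
    t=1.8324 [y] (1,2)
    t=2.8677 [y] (1,1)
    t=3.1296 [x] (2,1)
    t=3.9030 [y] (2,0) — stop
  → r_4 = 3.9030

ranges = [0.7341, 0.2194, 0.3800, 3.9030]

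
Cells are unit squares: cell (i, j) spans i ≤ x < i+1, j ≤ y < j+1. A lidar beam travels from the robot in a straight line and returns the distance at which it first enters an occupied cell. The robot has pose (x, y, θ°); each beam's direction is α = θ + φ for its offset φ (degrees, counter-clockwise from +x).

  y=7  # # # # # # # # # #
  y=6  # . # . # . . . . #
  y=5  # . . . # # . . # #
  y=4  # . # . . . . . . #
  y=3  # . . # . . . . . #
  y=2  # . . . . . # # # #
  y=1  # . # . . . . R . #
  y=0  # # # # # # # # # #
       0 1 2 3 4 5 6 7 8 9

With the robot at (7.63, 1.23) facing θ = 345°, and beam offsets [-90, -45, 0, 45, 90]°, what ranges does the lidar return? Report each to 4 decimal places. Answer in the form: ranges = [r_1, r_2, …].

beam 1: φ=-90°, α=255°
  dir = (cos 255°, sin 255°) = (-0.2588, -0.9659); from cell (7,1)
  next x-line at t=2.4341, next y-line at t=0.2381; Δt_x=3.8637, Δt_y=1.0353
    y: enter (7,0) at t=0.2381 ← occupied
  → r_1 = 0.2381
beam 2: φ=-45°, α=300°
  dir = (cos 300°, sin 300°) = (0.5000, -0.8660); from cell (7,1)
  next x-line at t=0.7400, next y-line at t=0.2656; Δt_x=2.0000, Δt_y=1.1547
    y: enter (7,0) at t=0.2656 ← occupied
  → r_2 = 0.2656
beam 3: φ=0°, α=345°
  dir = (cos 345°, sin 345°) = (0.9659, -0.2588); from cell (7,1)
  next x-line at t=0.3831, next y-line at t=0.8887; Δt_x=1.0353, Δt_y=3.8637
    x: enter (8,1) at t=0.3831
    y: enter (8,0) at t=0.8887 ← occupied
  → r_3 = 0.8887
beam 4: φ=45°, α=30°
  dir = (cos 30°, sin 30°) = (0.8660, 0.5000); from cell (7,1)
  next x-line at t=0.4272, next y-line at t=1.5400; Δt_x=1.1547, Δt_y=2.0000
    x: enter (8,1) at t=0.4272
    y: enter (8,2) at t=1.5400 ← occupied
  → r_4 = 1.5400
beam 5: φ=90°, α=75°
  dir = (cos 75°, sin 75°) = (0.2588, 0.9659); from cell (7,1)
  next x-line at t=1.4296, next y-line at t=0.7972; Δt_x=3.8637, Δt_y=1.0353
    y: enter (7,2) at t=0.7972 ← occupied
  → r_5 = 0.7972

ranges = [0.2381, 0.2656, 0.8887, 1.5400, 0.7972]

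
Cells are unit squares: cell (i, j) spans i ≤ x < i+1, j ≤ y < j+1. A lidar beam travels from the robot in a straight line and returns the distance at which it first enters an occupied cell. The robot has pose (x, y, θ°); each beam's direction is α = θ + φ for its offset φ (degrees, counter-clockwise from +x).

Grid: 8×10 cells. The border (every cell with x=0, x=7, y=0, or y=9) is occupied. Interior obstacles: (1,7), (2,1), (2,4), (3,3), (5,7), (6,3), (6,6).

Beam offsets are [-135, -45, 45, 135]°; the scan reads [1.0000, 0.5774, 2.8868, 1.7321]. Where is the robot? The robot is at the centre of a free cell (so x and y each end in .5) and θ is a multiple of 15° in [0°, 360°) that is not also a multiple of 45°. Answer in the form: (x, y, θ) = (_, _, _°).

(x, y, θ) = (4.5, 1.5, 345°)

Candidates: 41 free-cell centres × 16 headings = 656 poses. Raycast each; keep the one whose scan matches to 4 dp.
  (1.5, 2.5, 165°): beam 1 = 1.7321 ≠ 1.0000 ✗
  (1.5, 1.5, 75°): beam 1 = 0.5774 ≠ 1.0000 ✗
  (5.5, 2.5, 15°): beam 1 = 1.7321 ≠ 1.0000 ✗
  (5.5, 3.5, 165°): beam 1 = 0.5774 ≠ 1.0000 ✗
  …
  (4.5, 1.5, 345°): r_1=1.0000, r_2=0.5774, r_3=2.8868, r_4=1.7321 — all match ✓
Only this pose fits every beam.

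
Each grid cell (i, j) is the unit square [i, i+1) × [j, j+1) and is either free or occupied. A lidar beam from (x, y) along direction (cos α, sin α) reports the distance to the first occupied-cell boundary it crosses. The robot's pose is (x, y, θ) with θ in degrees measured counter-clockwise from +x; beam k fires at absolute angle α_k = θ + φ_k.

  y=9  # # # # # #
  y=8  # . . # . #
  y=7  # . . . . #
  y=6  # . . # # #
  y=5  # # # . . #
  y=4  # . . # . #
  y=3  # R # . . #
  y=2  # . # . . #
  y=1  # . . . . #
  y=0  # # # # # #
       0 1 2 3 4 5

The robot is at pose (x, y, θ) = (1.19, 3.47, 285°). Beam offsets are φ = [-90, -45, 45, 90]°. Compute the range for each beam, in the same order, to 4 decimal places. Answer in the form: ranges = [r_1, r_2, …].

beam 1: φ=-90°, α=195°
  cosα=-0.9659 sinα=-0.2588 | (1,3) | tMaxX 0.1967 tMaxY 1.8159 | tΔX 1.0353 tΔY 3.8637
    t=0.1967 [x] (0,3) — stop
  → r_1 = 0.1967
beam 2: φ=-45°, α=240°
  cosα=-0.5000 sinα=-0.8660 | (1,3) | tMaxX 0.3800 tMaxY 0.5427 | tΔX 2.0000 tΔY 1.1547
    t=0.3800 [x] (0,3) — stop
  → r_2 = 0.3800
beam 3: φ=45°, α=330°
  cosα=0.8660 sinα=-0.5000 | (1,3) | tMaxX 0.9353 tMaxY 0.9400 | tΔX 1.1547 tΔY 2.0000
    t=0.9353 [x] (2,3) — stop
  → r_3 = 0.9353
beam 4: φ=90°, α=15°
  cosα=0.9659 sinα=0.2588 | (1,3) | tMaxX 0.8386 tMaxY 2.0478 | tΔX 1.0353 tΔY 3.8637
    t=0.8386 [x] (2,3) — stop
  → r_4 = 0.8386

ranges = [0.1967, 0.3800, 0.9353, 0.8386]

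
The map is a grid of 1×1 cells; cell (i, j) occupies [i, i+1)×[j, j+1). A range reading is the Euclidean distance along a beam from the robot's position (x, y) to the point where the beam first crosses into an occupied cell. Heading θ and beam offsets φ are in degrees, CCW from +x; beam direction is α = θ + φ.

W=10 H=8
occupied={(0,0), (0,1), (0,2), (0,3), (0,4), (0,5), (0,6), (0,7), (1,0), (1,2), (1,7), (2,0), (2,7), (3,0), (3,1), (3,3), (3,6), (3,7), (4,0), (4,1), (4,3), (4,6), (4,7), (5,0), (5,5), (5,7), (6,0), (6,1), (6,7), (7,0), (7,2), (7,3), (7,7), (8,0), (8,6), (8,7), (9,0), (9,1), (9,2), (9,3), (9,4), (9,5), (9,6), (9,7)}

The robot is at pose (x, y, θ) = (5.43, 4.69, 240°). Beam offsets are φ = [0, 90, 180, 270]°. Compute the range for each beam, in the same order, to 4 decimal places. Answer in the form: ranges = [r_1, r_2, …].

ranges = [0.8600, 1.8129, 0.3580, 2.6200]

beam 1: φ=0°, α=240°
  dir = (cos 240°, sin 240°) = (-0.5000, -0.8660); from cell (5,4)
  next x-line at t=0.8600, next y-line at t=0.7967; Δt_x=2.0000, Δt_y=1.1547
    y: enter (5,3) at t=0.7967
    x: enter (4,3) at t=0.8600 ← occupied
  → r_1 = 0.8600
beam 2: φ=90°, α=330°
  dir = (cos 330°, sin 330°) = (0.8660, -0.5000); from cell (5,4)
  next x-line at t=0.6582, next y-line at t=1.3800; Δt_x=1.1547, Δt_y=2.0000
    x: enter (6,4) at t=0.6582
    y: enter (6,3) at t=1.3800
    x: enter (7,3) at t=1.8129 ← occupied
  → r_2 = 1.8129
beam 3: φ=180°, α=60°
  dir = (cos 60°, sin 60°) = (0.5000, 0.8660); from cell (5,4)
  next x-line at t=1.1400, next y-line at t=0.3580; Δt_x=2.0000, Δt_y=1.1547
    y: enter (5,5) at t=0.3580 ← occupied
  → r_3 = 0.3580
beam 4: φ=270°, α=150°
  dir = (cos 150°, sin 150°) = (-0.8660, 0.5000); from cell (5,4)
  next x-line at t=0.4965, next y-line at t=0.6200; Δt_x=1.1547, Δt_y=2.0000
    x: enter (4,4) at t=0.4965
    y: enter (4,5) at t=0.6200
    x: enter (3,5) at t=1.6512
    y: enter (3,6) at t=2.6200 ← occupied
  → r_4 = 2.6200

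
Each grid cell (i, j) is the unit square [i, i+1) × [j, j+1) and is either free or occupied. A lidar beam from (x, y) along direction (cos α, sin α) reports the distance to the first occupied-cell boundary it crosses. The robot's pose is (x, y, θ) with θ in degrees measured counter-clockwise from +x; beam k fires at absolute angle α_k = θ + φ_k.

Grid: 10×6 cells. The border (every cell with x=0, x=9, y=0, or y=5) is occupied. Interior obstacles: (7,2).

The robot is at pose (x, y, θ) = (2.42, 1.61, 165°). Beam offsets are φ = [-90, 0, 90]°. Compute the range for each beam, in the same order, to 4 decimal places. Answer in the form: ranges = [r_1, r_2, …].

beam 1: φ=-90°, α=75°
  cosα=0.2588 sinα=0.9659 | (2,1) | tMaxX 2.2409 tMaxY 0.4038 | tΔX 3.8637 tΔY 1.0353
    t=0.4038 [y] (2,2)
    t=1.4390 [y] (2,3)
    t=2.2409 [x] (3,3)
    t=2.4743 [y] (3,4)
    t=3.5096 [y] (3,5) — stop
  → r_1 = 3.5096
beam 2: φ=0°, α=165°
  cosα=-0.9659 sinα=0.2588 | (2,1) | tMaxX 0.4348 tMaxY 1.5068 | tΔX 1.0353 tΔY 3.8637
    t=0.4348 [x] (1,1)
    t=1.4701 [x] (0,1) — stop
  → r_2 = 1.4701
beam 3: φ=90°, α=255°
  cosα=-0.2588 sinα=-0.9659 | (2,1) | tMaxX 1.6228 tMaxY 0.6315 | tΔX 3.8637 tΔY 1.0353
    t=0.6315 [y] (2,0) — stop
  → r_3 = 0.6315

ranges = [3.5096, 1.4701, 0.6315]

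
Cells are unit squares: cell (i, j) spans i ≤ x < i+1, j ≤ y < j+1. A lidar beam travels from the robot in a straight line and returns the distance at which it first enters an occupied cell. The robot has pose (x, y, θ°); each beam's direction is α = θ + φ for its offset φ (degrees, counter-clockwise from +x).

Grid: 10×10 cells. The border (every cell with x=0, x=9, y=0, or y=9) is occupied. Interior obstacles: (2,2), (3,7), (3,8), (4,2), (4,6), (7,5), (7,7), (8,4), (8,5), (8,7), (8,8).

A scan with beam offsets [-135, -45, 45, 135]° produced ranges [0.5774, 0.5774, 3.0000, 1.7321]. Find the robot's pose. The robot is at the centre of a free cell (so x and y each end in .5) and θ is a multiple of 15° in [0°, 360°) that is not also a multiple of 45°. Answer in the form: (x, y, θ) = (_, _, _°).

Candidates: 53 free-cell centres × 16 headings = 848 poses. Raycast each; keep the one whose scan matches to 4 dp.
  (6.5, 1.5, 240°): beam 1 = 7.7646 ≠ 0.5774 ✗
  (8.5, 6.5, 255°): beam 2 = 1.0000 ≠ 0.5774 ✗
  (2.5, 6.5, 15°): beam 1 = 3.0000 ≠ 0.5774 ✗
  (1.5, 7.5, 330°): beam 1 = 0.5176 ≠ 0.5774 ✗
  …
  (4.5, 7.5, 285°): r_1=0.5774, r_2=0.5774, r_3=3.0000, r_4=1.7321 — all match ✓
Unique over the lattice → pose = (4.5, 7.5, 285°).

(x, y, θ) = (4.5, 7.5, 285°)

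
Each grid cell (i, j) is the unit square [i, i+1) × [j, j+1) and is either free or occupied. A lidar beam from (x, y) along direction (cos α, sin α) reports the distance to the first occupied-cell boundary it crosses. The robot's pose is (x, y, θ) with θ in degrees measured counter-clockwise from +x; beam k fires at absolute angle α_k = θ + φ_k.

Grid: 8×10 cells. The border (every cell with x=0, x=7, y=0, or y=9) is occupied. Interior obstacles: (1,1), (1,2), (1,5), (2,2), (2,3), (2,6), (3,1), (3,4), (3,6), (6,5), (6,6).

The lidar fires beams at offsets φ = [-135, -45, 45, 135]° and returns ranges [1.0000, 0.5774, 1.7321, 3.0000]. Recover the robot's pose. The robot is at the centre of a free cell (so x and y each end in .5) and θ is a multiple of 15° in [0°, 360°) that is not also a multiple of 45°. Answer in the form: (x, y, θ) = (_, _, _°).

(x, y, θ) = (5.5, 1.5, 345°)

The pose lattice has 37·16 = 592 candidates. Test each by forward raycasting.
  (1.5, 4.5, 300°): beam 1 = 0.5176 ≠ 1.0000 ✗
  (6.5, 1.5, 60°): beam 1 = 0.5176 ≠ 1.0000 ✗
  (5.5, 8.5, 240°): beam 1 = 0.5176 ≠ 1.0000 ✗
  …
  (5.5, 1.5, 345°): r_1=1.0000, r_2=0.5774, r_3=1.7321, r_4=3.0000 — all match ✓
Only this pose fits every beam.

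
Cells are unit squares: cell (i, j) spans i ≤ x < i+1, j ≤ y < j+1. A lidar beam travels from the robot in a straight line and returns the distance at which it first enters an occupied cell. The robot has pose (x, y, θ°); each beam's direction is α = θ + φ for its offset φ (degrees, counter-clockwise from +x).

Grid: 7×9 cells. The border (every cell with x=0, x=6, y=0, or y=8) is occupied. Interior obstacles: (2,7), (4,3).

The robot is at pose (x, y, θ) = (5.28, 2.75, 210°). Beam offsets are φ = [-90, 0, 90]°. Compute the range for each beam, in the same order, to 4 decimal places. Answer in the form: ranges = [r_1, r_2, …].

ranges = [0.5600, 3.5000, 1.4400]

beam 1: φ=-90°, α=120°
  cosα=-0.5000 sinα=0.8660 | (5,2) | tMaxX 0.5600 tMaxY 0.2887 | tΔX 2.0000 tΔY 1.1547
    t=0.2887 [y] (5,3)
    t=0.5600 [x] (4,3) — stop
  → r_1 = 0.5600
beam 2: φ=0°, α=210°
  cosα=-0.8660 sinα=-0.5000 | (5,2) | tMaxX 0.3233 tMaxY 1.5000 | tΔX 1.1547 tΔY 2.0000
    t=0.3233 [x] (4,2)
    t=1.4780 [x] (3,2)
    t=1.5000 [y] (3,1)
    t=2.6327 [x] (2,1)
    t=3.5000 [y] (2,0) — stop
  → r_2 = 3.5000
beam 3: φ=90°, α=300°
  cosα=0.5000 sinα=-0.8660 | (5,2) | tMaxX 1.4400 tMaxY 0.8660 | tΔX 2.0000 tΔY 1.1547
    t=0.8660 [y] (5,1)
    t=1.4400 [x] (6,1) — stop
  → r_3 = 1.4400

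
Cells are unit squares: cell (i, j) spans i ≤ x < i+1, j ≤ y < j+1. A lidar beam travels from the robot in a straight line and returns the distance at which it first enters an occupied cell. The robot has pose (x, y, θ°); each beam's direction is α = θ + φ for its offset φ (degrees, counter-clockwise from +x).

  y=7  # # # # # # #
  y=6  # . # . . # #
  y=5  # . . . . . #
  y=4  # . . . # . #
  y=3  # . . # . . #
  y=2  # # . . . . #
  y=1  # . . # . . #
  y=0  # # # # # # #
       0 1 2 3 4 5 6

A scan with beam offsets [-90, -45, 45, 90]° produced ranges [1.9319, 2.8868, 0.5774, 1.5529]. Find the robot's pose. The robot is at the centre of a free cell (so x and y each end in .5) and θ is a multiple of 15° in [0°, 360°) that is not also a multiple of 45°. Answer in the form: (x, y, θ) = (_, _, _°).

(x, y, θ) = (2.5, 5.5, 75°)

Enumerate (i+0.5, j+0.5, θ) over the 24 free cells and 16 admissible headings. For each, cast all 4 beams and compare to the given ranges.
  (1.5, 5.5, 210°): beam 1 = 1.0000 ≠ 1.9319 ✗
  (4.5, 6.5, 330°): beam 1 = 2.8868 ≠ 1.9319 ✗
  (4.5, 5.5, 210°): beam 1 = 1.7321 ≠ 1.9319 ✗
  (3.5, 6.5, 195°): beam 1 = 0.5176 ≠ 1.9319 ✗
  (1.5, 4.5, 240°): beam 1 = 0.5774 ≠ 1.9319 ✗
  …
  (2.5, 5.5, 75°): r_1=1.9319, r_2=2.8868, r_3=0.5774, r_4=1.5529 — all match ✓
Only this pose fits every beam.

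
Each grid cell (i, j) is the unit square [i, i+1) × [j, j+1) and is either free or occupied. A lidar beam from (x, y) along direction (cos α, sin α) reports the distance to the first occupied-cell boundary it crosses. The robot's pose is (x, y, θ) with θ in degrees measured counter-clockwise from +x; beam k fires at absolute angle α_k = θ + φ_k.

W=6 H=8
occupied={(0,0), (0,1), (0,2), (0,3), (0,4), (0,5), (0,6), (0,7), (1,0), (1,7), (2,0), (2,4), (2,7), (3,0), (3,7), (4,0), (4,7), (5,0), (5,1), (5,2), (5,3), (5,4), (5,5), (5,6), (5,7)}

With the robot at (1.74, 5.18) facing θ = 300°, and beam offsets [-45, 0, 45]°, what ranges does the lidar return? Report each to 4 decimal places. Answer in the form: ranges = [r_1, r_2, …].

ranges = [2.8591, 0.5200, 0.6955]

beam 1: φ=-45°, α=255°
  d=(-0.2588,-0.9659)  start (1,5)  tX=2.8591 tY=0.1863  stride 1/|dx|=3.8637 1/|dy|=1.0353
    cross y-line → (1,4), t=0.1863
    cross y-line → (1,3), t=1.2216
    cross y-line → (1,2), t=2.2569
    cross x-line → (0,2), t=2.8591 (wall)
  → r_1 = 2.8591
beam 2: φ=0°, α=300°
  d=(0.5000,-0.8660)  start (1,5)  tX=0.5200 tY=0.2078  stride 1/|dx|=2.0000 1/|dy|=1.1547
    cross y-line → (1,4), t=0.2078
    cross x-line → (2,4), t=0.5200 (wall)
  → r_2 = 0.5200
beam 3: φ=45°, α=345°
  d=(0.9659,-0.2588)  start (1,5)  tX=0.2692 tY=0.6955  stride 1/|dx|=1.0353 1/|dy|=3.8637
    cross x-line → (2,5), t=0.2692
    cross y-line → (2,4), t=0.6955 (wall)
  → r_3 = 0.6955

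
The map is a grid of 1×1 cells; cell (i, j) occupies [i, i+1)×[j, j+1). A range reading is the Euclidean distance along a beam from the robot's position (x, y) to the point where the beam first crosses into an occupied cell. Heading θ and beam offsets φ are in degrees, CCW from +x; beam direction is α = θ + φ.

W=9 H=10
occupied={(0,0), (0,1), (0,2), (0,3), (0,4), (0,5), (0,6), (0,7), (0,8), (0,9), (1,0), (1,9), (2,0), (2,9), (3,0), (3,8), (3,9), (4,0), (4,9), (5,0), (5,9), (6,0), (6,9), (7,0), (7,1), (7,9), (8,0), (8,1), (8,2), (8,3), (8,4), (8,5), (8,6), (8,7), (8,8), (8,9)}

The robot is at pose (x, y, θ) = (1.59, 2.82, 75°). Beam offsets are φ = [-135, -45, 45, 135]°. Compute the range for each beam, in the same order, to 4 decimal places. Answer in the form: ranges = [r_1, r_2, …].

ranges = [2.1016, 7.4016, 1.1800, 0.6813]

beam 1: φ=-135°, α=300°
  dir = (cos 300°, sin 300°) = (0.5000, -0.8660); from cell (1,2)
  next x-line at t=0.8200, next y-line at t=0.9469; Δt_x=2.0000, Δt_y=1.1547
    x: enter (2,2) at t=0.8200
    y: enter (2,1) at t=0.9469
    y: enter (2,0) at t=2.1016 ← occupied
  → r_1 = 2.1016
beam 2: φ=-45°, α=30°
  dir = (cos 30°, sin 30°) = (0.8660, 0.5000); from cell (1,2)
  next x-line at t=0.4734, next y-line at t=0.3600; Δt_x=1.1547, Δt_y=2.0000
    y: enter (1,3) at t=0.3600
    x: enter (2,3) at t=0.4734
    x: enter (3,3) at t=1.6281
    y: enter (3,4) at t=2.3600
    x: enter (4,4) at t=2.7828
    x: enter (5,4) at t=3.9375
    y: enter (5,5) at t=4.3600
    x: enter (6,5) at t=5.0922
    x: enter (7,5) at t=6.2469
    y: enter (7,6) at t=6.3600
    x: enter (8,6) at t=7.4016 ← occupied
  → r_2 = 7.4016
beam 3: φ=45°, α=120°
  dir = (cos 120°, sin 120°) = (-0.5000, 0.8660); from cell (1,2)
  next x-line at t=1.1800, next y-line at t=0.2078; Δt_x=2.0000, Δt_y=1.1547
    y: enter (1,3) at t=0.2078
    x: enter (0,3) at t=1.1800 ← occupied
  → r_3 = 1.1800
beam 4: φ=135°, α=210°
  dir = (cos 210°, sin 210°) = (-0.8660, -0.5000); from cell (1,2)
  next x-line at t=0.6813, next y-line at t=1.6400; Δt_x=1.1547, Δt_y=2.0000
    x: enter (0,2) at t=0.6813 ← occupied
  → r_4 = 0.6813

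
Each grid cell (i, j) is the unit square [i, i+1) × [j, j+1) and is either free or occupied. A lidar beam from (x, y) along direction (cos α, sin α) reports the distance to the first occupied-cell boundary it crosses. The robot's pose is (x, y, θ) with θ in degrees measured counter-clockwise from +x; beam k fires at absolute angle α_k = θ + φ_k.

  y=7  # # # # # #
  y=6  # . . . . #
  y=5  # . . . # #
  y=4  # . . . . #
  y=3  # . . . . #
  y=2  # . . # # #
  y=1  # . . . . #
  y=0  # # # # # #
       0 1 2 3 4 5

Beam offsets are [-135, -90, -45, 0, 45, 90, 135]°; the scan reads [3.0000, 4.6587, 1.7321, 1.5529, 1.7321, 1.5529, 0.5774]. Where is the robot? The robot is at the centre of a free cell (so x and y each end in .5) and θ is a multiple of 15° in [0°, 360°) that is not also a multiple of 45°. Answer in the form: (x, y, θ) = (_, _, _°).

(x, y, θ) = (2.5, 2.5, 195°)

Enumerate (i+0.5, j+0.5, θ) over the 21 free cells and 16 admissible headings. For each, cast all 7 beams and compare to the given ranges.
  (3.5, 3.5, 255°): beam 1 = 4.0415 ≠ 3.0000 ✗
  (2.5, 5.5, 240°): beam 1 = 1.5529 ≠ 3.0000 ✗
  (1.5, 5.5, 255°): beam 1 = 1.0000 ≠ 3.0000 ✗
  …
  (2.5, 2.5, 195°): r_1=3.0000, r_2=4.6587, r_3=1.7321, r_4=1.5529, r_5=1.7321, r_6=1.5529, r_7=0.5774 — all match ✓
No second candidate reproduces the full scan.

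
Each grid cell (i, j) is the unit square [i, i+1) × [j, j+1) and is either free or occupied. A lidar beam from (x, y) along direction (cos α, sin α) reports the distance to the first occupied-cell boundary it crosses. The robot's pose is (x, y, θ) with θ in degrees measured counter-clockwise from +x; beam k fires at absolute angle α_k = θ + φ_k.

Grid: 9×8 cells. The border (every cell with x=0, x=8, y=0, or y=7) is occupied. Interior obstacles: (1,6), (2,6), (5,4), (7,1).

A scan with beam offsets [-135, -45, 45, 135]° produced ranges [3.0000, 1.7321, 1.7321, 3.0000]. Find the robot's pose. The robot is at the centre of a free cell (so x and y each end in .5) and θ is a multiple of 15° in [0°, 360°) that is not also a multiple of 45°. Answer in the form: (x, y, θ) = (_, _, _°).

Candidates: 38 free-cell centres × 16 headings = 608 poses. Raycast each; keep the one whose scan matches to 4 dp.
  (2.5, 2.5, 330°): beam 1 = 1.5529 ≠ 3.0000 ✗
  (3.5, 2.5, 285°): beam 1 = 2.8868 ≠ 3.0000 ✗
  (3.5, 6.5, 195°): beam 1 = 0.5774 ≠ 3.0000 ✗
  …
  (2.5, 2.5, 255°): r_1=3.0000, r_2=1.7321, r_3=1.7321, r_4=3.0000 — all match ✓
Unique over the lattice → pose = (2.5, 2.5, 255°).

(x, y, θ) = (2.5, 2.5, 255°)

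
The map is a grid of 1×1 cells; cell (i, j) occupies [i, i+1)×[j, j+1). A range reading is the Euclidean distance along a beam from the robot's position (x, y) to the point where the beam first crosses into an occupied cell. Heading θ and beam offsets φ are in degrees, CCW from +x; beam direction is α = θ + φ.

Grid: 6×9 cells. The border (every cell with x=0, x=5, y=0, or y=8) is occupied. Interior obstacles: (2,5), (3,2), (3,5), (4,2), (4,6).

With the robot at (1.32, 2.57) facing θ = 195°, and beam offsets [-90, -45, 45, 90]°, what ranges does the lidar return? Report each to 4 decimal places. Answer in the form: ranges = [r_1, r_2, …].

beam 1: φ=-90°, α=105°
  direction (-0.2588, 0.9659); cell (1,2); t to first gridline: x 1.2364, y 0.4452 (then +3.8637 / +1.0353)
    (1,3) via y @ 0.4452
    (0,3) via x @ 1.2364  # hit
  → r_1 = 1.2364
beam 2: φ=-45°, α=150°
  direction (-0.8660, 0.5000); cell (1,2); t to first gridline: x 0.3695, y 0.8600 (then +1.1547 / +2.0000)
    (0,2) via x @ 0.3695  # hit
  → r_2 = 0.3695
beam 3: φ=45°, α=240°
  direction (-0.5000, -0.8660); cell (1,2); t to first gridline: x 0.6400, y 0.6582 (then +2.0000 / +1.1547)
    (0,2) via x @ 0.6400  # hit
  → r_3 = 0.6400
beam 4: φ=90°, α=285°
  direction (0.2588, -0.9659); cell (1,2); t to first gridline: x 2.6273, y 0.5901 (then +3.8637 / +1.0353)
    (1,1) via y @ 0.5901
    (1,0) via y @ 1.6254  # hit
  → r_4 = 1.6254

ranges = [1.2364, 0.3695, 0.6400, 1.6254]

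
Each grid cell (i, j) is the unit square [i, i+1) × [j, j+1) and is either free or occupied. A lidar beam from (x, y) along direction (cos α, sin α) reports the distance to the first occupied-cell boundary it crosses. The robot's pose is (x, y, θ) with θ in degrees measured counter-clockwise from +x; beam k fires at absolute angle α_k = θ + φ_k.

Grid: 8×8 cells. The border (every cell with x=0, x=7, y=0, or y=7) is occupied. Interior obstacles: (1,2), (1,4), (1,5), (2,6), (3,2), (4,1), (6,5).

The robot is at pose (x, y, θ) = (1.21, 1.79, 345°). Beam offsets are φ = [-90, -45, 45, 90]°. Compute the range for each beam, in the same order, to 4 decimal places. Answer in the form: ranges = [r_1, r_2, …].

ranges = [0.8114, 0.9122, 0.4200, 0.2174]

beam 1: φ=-90°, α=255°
  cosα=-0.2588 sinα=-0.9659 | (1,1) | tMaxX 0.8114 tMaxY 0.8179 | tΔX 3.8637 tΔY 1.0353
    t=0.8114 [x] (0,1) — stop
  → r_1 = 0.8114
beam 2: φ=-45°, α=300°
  cosα=0.5000 sinα=-0.8660 | (1,1) | tMaxX 1.5800 tMaxY 0.9122 | tΔX 2.0000 tΔY 1.1547
    t=0.9122 [y] (1,0) — stop
  → r_2 = 0.9122
beam 3: φ=45°, α=30°
  cosα=0.8660 sinα=0.5000 | (1,1) | tMaxX 0.9122 tMaxY 0.4200 | tΔX 1.1547 tΔY 2.0000
    t=0.4200 [y] (1,2) — stop
  → r_3 = 0.4200
beam 4: φ=90°, α=75°
  cosα=0.2588 sinα=0.9659 | (1,1) | tMaxX 3.0523 tMaxY 0.2174 | tΔX 3.8637 tΔY 1.0353
    t=0.2174 [y] (1,2) — stop
  → r_4 = 0.2174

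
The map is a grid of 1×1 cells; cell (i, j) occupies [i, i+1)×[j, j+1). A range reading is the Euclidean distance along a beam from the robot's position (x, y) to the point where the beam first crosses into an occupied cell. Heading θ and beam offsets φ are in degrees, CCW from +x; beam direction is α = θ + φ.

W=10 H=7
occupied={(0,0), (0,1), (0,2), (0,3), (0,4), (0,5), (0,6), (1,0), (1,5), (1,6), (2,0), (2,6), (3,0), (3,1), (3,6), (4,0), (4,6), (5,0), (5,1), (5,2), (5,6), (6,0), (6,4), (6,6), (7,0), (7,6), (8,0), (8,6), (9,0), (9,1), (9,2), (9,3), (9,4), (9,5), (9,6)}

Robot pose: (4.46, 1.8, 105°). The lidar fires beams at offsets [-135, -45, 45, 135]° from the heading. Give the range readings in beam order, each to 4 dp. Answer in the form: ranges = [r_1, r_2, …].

beam 1: φ=-135°, α=330°
  d=(0.8660,-0.5000)  start (4,1)  tX=0.6235 tY=1.6000  stride 1/|dx|=1.1547 1/|dy|=2.0000
    cross x-line → (5,1), t=0.6235 (wall)
  → r_1 = 0.6235
beam 2: φ=-45°, α=60°
  d=(0.5000,0.8660)  start (4,1)  tX=1.0800 tY=0.2309  stride 1/|dx|=2.0000 1/|dy|=1.1547
    cross y-line → (4,2), t=0.2309
    cross x-line → (5,2), t=1.0800 (wall)
  → r_2 = 1.0800
beam 3: φ=45°, α=150°
  d=(-0.8660,0.5000)  start (4,1)  tX=0.5312 tY=0.4000  stride 1/|dx|=1.1547 1/|dy|=2.0000
    cross y-line → (4,2), t=0.4000
    cross x-line → (3,2), t=0.5312
    cross x-line → (2,2), t=1.6859
    cross y-line → (2,3), t=2.4000
    cross x-line → (1,3), t=2.8406
    cross x-line → (0,3), t=3.9953 (wall)
  → r_3 = 3.9953
beam 4: φ=135°, α=240°
  d=(-0.5000,-0.8660)  start (4,1)  tX=0.9200 tY=0.9238  stride 1/|dx|=2.0000 1/|dy|=1.1547
    cross x-line → (3,1), t=0.9200 (wall)
  → r_4 = 0.9200

ranges = [0.6235, 1.0800, 3.9953, 0.9200]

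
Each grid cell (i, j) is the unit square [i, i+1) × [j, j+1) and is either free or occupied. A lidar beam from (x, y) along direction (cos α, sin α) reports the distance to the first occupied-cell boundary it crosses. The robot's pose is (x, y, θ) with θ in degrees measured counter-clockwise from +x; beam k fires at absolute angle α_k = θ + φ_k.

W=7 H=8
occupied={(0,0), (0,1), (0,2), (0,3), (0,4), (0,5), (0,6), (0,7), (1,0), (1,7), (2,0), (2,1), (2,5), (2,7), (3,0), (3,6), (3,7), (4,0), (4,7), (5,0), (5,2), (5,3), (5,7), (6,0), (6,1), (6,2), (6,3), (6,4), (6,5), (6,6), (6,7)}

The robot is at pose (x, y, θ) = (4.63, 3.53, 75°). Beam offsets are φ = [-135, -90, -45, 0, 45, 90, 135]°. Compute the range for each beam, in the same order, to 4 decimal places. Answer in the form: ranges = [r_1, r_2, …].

beam 1: φ=-135°, α=300°
  direction (0.5000, -0.8660); cell (4,3); t to first gridline: x 0.7400, y 0.6120 (then +2.0000 / +1.1547)
    (4,2) via y @ 0.6120
    (5,2) via x @ 0.7400  # hit
  → r_1 = 0.7400
beam 2: φ=-90°, α=345°
  direction (0.9659, -0.2588); cell (4,3); t to first gridline: x 0.3831, y 2.0478 (then +1.0353 / +3.8637)
    (5,3) via x @ 0.3831  # hit
  → r_2 = 0.3831
beam 3: φ=-45°, α=30°
  direction (0.8660, 0.5000); cell (4,3); t to first gridline: x 0.4272, y 0.9400 (then +1.1547 / +2.0000)
    (5,3) via x @ 0.4272  # hit
  → r_3 = 0.4272
beam 4: φ=0°, α=75°
  direction (0.2588, 0.9659); cell (4,3); t to first gridline: x 1.4296, y 0.4866 (then +3.8637 / +1.0353)
    (4,4) via y @ 0.4866
    (5,4) via x @ 1.4296
    (5,5) via y @ 1.5219
    (5,6) via y @ 2.5571
    (5,7) via y @ 3.5924  # hit
  → r_4 = 3.5924
beam 5: φ=45°, α=120°
  direction (-0.5000, 0.8660); cell (4,3); t to first gridline: x 1.2600, y 0.5427 (then +2.0000 / +1.1547)
    (4,4) via y @ 0.5427
    (3,4) via x @ 1.2600
    (3,5) via y @ 1.6974
    (3,6) via y @ 2.8521  # hit
  → r_5 = 2.8521
beam 6: φ=90°, α=165°
  direction (-0.9659, 0.2588); cell (4,3); t to first gridline: x 0.6522, y 1.8159 (then +1.0353 / +3.8637)
    (3,3) via x @ 0.6522
    (2,3) via x @ 1.6875
    (2,4) via y @ 1.8159
    (1,4) via x @ 2.7228
    (0,4) via x @ 3.7581  # hit
  → r_6 = 3.7581
beam 7: φ=135°, α=210°
  direction (-0.8660, -0.5000); cell (4,3); t to first gridline: x 0.7275, y 1.0600 (then +1.1547 / +2.0000)
    (3,3) via x @ 0.7275
    (3,2) via y @ 1.0600
    (2,2) via x @ 1.8822
    (1,2) via x @ 3.0369
    (1,1) via y @ 3.0600
    (0,1) via x @ 4.1916  # hit
  → r_7 = 4.1916

ranges = [0.7400, 0.3831, 0.4272, 3.5924, 2.8521, 3.7581, 4.1916]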